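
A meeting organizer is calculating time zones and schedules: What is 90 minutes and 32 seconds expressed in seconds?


Minutes: 90
Extra seconds: 32
Seconds per minute: 60
Minutes to seconds: 90 x 60 = 5400
Total: 5400 + 32 = 5432

5432


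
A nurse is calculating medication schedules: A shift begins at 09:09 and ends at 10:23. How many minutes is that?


Start time: 09:09 = 549 minutes from midnight
End time: 10:23 = 623 minutes from midnight
Difference: 623 - 549 = 74 minutes
That is 1 hours and 14 minutes

74


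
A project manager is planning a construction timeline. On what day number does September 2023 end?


Month: September
Year: 2023
September is a 30-day month
Total: 30 days

30


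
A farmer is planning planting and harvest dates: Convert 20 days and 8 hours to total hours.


Days: 20
Extra hours: 8
Hours per day: 24
Days to hours: 20 x 24 = 480
Total: 480 + 8 = 488

488


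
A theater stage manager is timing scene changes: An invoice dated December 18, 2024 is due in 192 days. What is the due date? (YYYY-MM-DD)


Start: 2024-12-18
Adding 192 days
Days remaining in December: 13
After December: 179 days still to add
January 2025: 31 days, 148 remaining
February 2025: 28 days, 120 remaining
March 2025: 31 days, 89 remaining
April 2025: 30 days, 59 remaining
Result: 2025-06-28

2025-06-28


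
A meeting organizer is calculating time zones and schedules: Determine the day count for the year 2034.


Year: 2034
Check leap year rules:
Divisible by 4? No
2034 is not a leap year
Days: 365

365


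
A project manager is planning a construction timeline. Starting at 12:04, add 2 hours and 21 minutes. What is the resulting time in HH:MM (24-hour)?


Start time: 12:04
Adding: 2 hours 21 minutes
Minutes: 4 + 21 = 25
Hours: 12 + 2 + 0 = 14
Result: 14:25

14:25


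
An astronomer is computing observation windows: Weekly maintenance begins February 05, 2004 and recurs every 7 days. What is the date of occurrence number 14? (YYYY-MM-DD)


First occurrence: 2004-02-05 (occurrence 1)
Each occurrence is 7 days after the previous.
Occurrence 14 is 13 weeks after the first.
13 weeks = 91 days
2004-02-05 + 91 days = 2004-05-06

2004-05-06


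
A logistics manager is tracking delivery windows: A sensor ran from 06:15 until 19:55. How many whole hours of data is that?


Start: 06:15
End: 19:55
Hour difference: 19 - 6 = 13 hours
Minute difference: 55 - 15 = 40 minutes
Total minutes: 820
Complete hours: 820 / 60 = 13 (remainder 40)

13


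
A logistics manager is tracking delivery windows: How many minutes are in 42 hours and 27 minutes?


Hours: 42
Extra minutes: 27
Minutes per hour: 60
Hours to minutes: 42 x 60 = 2520
Total: 2520 + 27 = 2547

2547


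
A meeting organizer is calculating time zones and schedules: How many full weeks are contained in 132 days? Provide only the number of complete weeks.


Total days: 132
Days per week: 7
Division: 132 / 7 = 18 remainder 6
Complete weeks: 18
Remaining days: 6

18


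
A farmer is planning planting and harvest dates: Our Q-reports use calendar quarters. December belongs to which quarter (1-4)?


Month: December (month 12)
Q1: January-March (months 1-3)
Q2: April-June (months 4-6)
Q3: July-September (months 7-9)
Q4: October-December (months 10-12)
Month 12 falls in Q4

4


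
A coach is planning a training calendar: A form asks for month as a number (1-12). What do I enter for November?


Calendar month order:
10. October
11. November <--
12. December
November is month number 11

11


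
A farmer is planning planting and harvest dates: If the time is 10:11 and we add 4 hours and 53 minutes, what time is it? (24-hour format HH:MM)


Start time: 10:11
Adding: 4 hours 53 minutes
Minutes: 11 + 53 = 64
Minute overflow: 64 >= 60, so carry 1 hour, minutes = 4
Hours: 10 + 4 + 1 = 15
Result: 15:04

15:04


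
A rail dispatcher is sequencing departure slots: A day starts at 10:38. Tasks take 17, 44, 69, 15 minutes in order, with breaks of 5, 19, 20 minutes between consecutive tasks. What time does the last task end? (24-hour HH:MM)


Start: 10:38 = 638 min from midnight
  after task 1 (17 min): 10:55
  after break (5 min): 11:00
  after task 2 (44 min): 11:44
  after break (19 min): 12:03
  after task 3 (69 min): 13:12
  after break (20 min): 13:32
  after task 4 (15 min): 13:47
Total elapsed: 189 minutes
End time: 13:47

13:47


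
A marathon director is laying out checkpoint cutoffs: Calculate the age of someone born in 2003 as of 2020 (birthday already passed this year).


Birth year: 2003
Current year: 2020
Age = current year - birth year
Age = 2020 - 2003 = 17

17


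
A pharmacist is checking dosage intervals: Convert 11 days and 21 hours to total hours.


Days: 11
Extra hours: 21
Hours per day: 24
Days to hours: 11 x 24 = 264
Total: 264 + 21 = 285

285


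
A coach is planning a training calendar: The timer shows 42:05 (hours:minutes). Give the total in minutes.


Hours: 42
Minutes: 5
Convert hours to minutes: 42 x 60 = 2520
Add remaining minutes: 2520 + 5 = 2525

2525


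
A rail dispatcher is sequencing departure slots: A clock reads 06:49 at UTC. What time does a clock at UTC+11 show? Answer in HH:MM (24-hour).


Local time: 06:49 at UTC (offset 0h)
Target zone: UTC+11 (offset 11h)
Difference: 11 - (0) = 11 hours
Calculation: 6 + (11) = 17
Result: 17:49

17:49


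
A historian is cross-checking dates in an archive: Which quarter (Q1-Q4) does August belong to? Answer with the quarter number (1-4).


Month: August (month 8)
Q1: January-March (months 1-3)
Q2: April-June (months 4-6)
Q3: July-September (months 7-9)
Q4: October-December (months 10-12)
Month 8 falls in Q3

3


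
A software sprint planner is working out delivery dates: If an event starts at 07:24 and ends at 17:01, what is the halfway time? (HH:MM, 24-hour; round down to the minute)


Start time: 07:24 = 444 minutes from midnight
End time: 17:01 = 1021 minutes from midnight
Sum: 444 + 1021 = 1465
Midpoint: 1465 / 2 = 732 minutes
Convert: 732 / 60 = 12 hours, 12 minutes
Result: 12:12

12:12


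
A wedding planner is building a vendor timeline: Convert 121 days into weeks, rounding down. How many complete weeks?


Total days: 121
Days per week: 7
Division: 121 / 7 = 17 remainder 2
Complete weeks: 17
Remaining days: 2

17


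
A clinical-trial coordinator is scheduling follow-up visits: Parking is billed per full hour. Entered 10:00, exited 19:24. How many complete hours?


Start: 10:00
End: 19:24
Hour difference: 19 - 10 = 9 hours
Minute difference: 24 - 0 = 24 minutes
Total minutes: 564
Complete hours: 564 / 60 = 9 (remainder 24)

9


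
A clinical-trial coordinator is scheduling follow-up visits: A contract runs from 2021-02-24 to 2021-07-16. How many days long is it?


Start date: 2021-02-24
End date: 2021-07-16
Feb 2021: +5 days
Mar 2021: +31 days
Apr 2021: +30 days
... (3 more months)
Total: 142 days

142


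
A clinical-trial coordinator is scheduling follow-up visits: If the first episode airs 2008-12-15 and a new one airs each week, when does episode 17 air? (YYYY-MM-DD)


First occurrence: 2008-12-15 (occurrence 1)
Each occurrence is 7 days after the previous.
Occurrence 17 is 16 weeks after the first.
16 weeks = 112 days
2008-12-15 + 112 days = 2009-04-06

2009-04-06


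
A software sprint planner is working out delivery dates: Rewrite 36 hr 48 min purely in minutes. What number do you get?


Hours: 36
Extra minutes: 48
Minutes per hour: 60
Hours to minutes: 36 x 60 = 2160
Total: 2160 + 48 = 2208

2208


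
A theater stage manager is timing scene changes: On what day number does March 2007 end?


Month: March
Year: 2007
March is a 31-day month
Total: 31 days

31


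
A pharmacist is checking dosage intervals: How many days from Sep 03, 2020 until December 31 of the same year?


Start: September 03, 2020
End: December 31, 2020
Days left in September: 27
October: 31
November: 30
December: 31
Sum of remaining months: 92
Total: 27 + 92 = 119

119


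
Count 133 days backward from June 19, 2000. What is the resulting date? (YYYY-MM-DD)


Start: 2000-06-19
Subtracting 133 days
Days already passed in June: 19
After going back through June: 114 more days to subtract
May 2000: 31 days, 83 remaining
April 2000: 30 days, 53 remaining
March 2000: 31 days, 22 remaining
February 2000 has 29 days, need 22
Result: 2000-02-07

2000-02-07


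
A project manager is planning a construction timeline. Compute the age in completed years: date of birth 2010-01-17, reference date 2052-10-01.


Birth: 2010-01-17
Reference: 2052-10-01
Year difference: 2052 - 2010 = 42
Has birthday (01-17) occurred by 10-01? Yes
Age in full years: 42

42


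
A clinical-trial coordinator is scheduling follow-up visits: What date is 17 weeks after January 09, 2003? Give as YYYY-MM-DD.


Start: 2003-01-09
Weeks to add: 17
Convert to days: 17 x 7 = 119 days
Add 119 days to 2003-01-09
Result: 2003-05-08

2003-05-08


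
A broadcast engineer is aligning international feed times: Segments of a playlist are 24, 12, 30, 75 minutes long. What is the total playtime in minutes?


Durations: 24, 12, 30, 75
Running sum: 24
+ 12 = 36
+ 30 = 66
+ 75 = 141
Total duration: 141 minutes
That is 2 hours and 21 minutes

141


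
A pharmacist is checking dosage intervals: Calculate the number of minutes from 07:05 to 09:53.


Start time: 07:05 = 425 minutes from midnight
End time: 09:53 = 593 minutes from midnight
Difference: 593 - 425 = 168 minutes
That is 2 hours and 48 minutes

168


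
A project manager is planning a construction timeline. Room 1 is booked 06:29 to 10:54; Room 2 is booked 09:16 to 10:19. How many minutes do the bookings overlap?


Interval A: [389, 654] minutes from midnight
Interval B: [556, 619] minutes from midnight
Overlap start = max(389, 556) = 556
Overlap end = min(654, 619) = 619
Overlap = 619 - 556 = 63 minutes

63


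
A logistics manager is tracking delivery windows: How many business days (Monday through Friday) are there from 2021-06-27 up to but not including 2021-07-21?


Start: 2021-06-27 (Sunday)
End (exclusive): 2021-07-21 (Wednesday)
Total calendar days: 24
Full weeks: 24 // 7 = 3 -> 15 weekdays
Remaining 3 days starting on Sunday:
  Sun(-), Mon(w), Tue(w) -> 2 weekdays
Total business days: 15 + 2 = 17

17


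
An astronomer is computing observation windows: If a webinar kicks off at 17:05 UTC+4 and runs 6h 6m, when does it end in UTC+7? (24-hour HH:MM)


Start: 17:05 in UTC+4
Step 1 - add duration:
  minutes: 5 + 6 = 11
  hours: 17 + 6 + 0 = 23
  end in UTC+4: 23:11
Step 2 - convert UTC+4 -> UTC+7:
  offset difference: 7 - (4) = 3 hours
  23 + (3) = 26 -> mod 24 = 2
Result: 02:11 in UTC+7

02:11


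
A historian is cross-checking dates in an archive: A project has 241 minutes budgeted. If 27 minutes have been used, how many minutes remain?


Total budget: 241 minutes
Time used: 27 minutes
Remaining: 241 - 27 = 214 minutes
Percent used: 11.2%
Percent remaining: 88.8%

214


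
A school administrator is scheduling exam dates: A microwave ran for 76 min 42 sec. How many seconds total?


Minutes: 76
Extra seconds: 42
Seconds per minute: 60
Minutes to seconds: 76 x 60 = 4560
Total: 4560 + 42 = 4602

4602


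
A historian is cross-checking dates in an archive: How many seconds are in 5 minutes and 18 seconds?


Minutes: 5
Seconds: 18
Convert minutes to seconds: 5 x 60 = 300
Add remaining seconds: 300 + 18 = 318

318


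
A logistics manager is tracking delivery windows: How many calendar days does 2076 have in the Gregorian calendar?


Year: 2076
Check leap year rules:
Divisible by 4? Yes
Divisible by 100? No
2076 is a leap year
Days: 366

366


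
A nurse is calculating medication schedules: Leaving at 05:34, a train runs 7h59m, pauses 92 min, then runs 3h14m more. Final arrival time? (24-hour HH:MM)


Depart: 05:34
Leg 1: +479 min -> 13:33
Layover: +92 min -> 15:05
Leg 2: +194 min -> 18:19
Total travel: 765 minutes = 12h 45m
Arrival: 18:19

18:19


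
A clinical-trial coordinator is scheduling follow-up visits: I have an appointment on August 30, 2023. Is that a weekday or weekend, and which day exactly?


Date: 2023-08-30
January 1, 2023 is a Sunday
Day of year: 242
Offset from Jan 1: 241 days
241 mod 7 = 3
Result: Wednesday

Wednesday


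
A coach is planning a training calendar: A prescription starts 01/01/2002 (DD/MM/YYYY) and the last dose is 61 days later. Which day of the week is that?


Start: 2002-01-01 (Tuesday)
Step 1 - find target date: add 61 days
  2002-01-01 + 61 days = 2002-03-03
Step 2 - day of week:
  61 mod 7 = 5
  Tuesday + 5 days -> Sunday
Result: Sunday (2002-03-03)

Sunday


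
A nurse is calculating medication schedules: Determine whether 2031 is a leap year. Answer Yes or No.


Year: 2031
Divisible by 4? 2031 / 4 = 507.75 -> No
Not divisible by 4, so NOT a leap year

No


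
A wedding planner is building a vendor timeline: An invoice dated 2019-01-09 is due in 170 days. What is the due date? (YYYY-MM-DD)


Start: 2019-01-09
Adding 170 days
Days remaining in January: 22
After January: 148 days still to add
February 2019: 28 days, 120 remaining
March 2019: 31 days, 89 remaining
April 2019: 30 days, 59 remaining
May 2019: 31 days, 28 remaining
Result: 2019-06-28

2019-06-28


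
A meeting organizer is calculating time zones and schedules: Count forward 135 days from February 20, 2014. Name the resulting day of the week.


Start: 2014-02-20 (Thursday)
Step 1 - find target date: add 135 days
  2014-02-20 + 135 days = 2014-07-05
Step 2 - day of week:
  135 mod 7 = 2
  Thursday + 2 days -> Saturday
Result: Saturday (2014-07-05)

Saturday


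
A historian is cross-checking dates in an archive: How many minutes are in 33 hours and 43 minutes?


Hours: 33
Extra minutes: 43
Minutes per hour: 60
Hours to minutes: 33 x 60 = 1980
Total: 1980 + 43 = 2023

2023


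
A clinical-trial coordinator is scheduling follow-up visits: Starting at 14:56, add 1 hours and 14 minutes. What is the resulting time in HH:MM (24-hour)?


Start time: 14:56
Adding: 1 hours 14 minutes
Minutes: 56 + 14 = 70
Minute overflow: 70 >= 60, so carry 1 hour, minutes = 10
Hours: 14 + 1 + 1 = 16
Result: 16:10

16:10


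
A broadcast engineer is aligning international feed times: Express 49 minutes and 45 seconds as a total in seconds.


Minutes: 49
Seconds: 45
Convert minutes to seconds: 49 x 60 = 2940
Add remaining seconds: 2940 + 45 = 2985

2985


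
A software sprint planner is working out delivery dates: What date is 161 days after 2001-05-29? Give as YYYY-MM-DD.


Start: 2001-05-29
Adding 161 days
Days remaining in May: 2
After May: 159 days still to add
June 2001: 30 days, 129 remaining
July 2001: 31 days, 98 remaining
August 2001: 31 days, 67 remaining
September 2001: 30 days, 37 remaining
Result: 2001-11-06

2001-11-06


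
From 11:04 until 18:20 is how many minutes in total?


Start time: 11:04 = 664 minutes from midnight
End time: 18:20 = 1100 minutes from midnight
Difference: 1100 - 664 = 436 minutes
That is 7 hours and 16 minutes

436


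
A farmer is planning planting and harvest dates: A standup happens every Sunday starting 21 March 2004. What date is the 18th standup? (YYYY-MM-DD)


First occurrence: 2004-03-21 (occurrence 1)
Each occurrence is 7 days after the previous.
Occurrence 18 is 17 weeks after the first.
17 weeks = 119 days
2004-03-21 + 119 days = 2004-07-18

2004-07-18


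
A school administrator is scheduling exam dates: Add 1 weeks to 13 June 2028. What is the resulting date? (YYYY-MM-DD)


Start: 2028-06-13
Weeks to add: 1
Convert to days: 1 x 7 = 7 days
Add 7 days to 2028-06-13
Result: 2028-06-20

2028-06-20


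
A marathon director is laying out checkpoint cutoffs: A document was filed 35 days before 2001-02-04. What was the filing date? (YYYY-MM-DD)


Start: 2001-02-04
Subtracting 35 days
Days already passed in February: 4
After going back through February: 31 more days to subtract
January 2001 has 31 days, need 31
Result: 2000-12-31

2000-12-31


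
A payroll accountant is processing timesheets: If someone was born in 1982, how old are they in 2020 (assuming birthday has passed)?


Birth year: 1982
Current year: 2020
Age = current year - birth year
Age = 2020 - 1982 = 38

38


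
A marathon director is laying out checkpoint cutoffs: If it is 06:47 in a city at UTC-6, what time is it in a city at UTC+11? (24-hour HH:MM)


Local time: 06:47 at UTC-6 (offset -6h)
Target zone: UTC+11 (offset 11h)
Difference: 11 - (-6) = 17 hours
Calculation: 6 + (17) = 23
Result: 23:47

23:47


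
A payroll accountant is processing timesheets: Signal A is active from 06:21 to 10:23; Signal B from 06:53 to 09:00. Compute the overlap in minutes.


Interval A: [381, 623] minutes from midnight
Interval B: [413, 540] minutes from midnight
Overlap start = max(381, 413) = 413
Overlap end = min(623, 540) = 540
Overlap = 540 - 413 = 127 minutes

127


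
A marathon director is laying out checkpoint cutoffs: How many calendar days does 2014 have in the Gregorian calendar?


Year: 2014
Check leap year rules:
Divisible by 4? No
2014 is not a leap year
Days: 365

365


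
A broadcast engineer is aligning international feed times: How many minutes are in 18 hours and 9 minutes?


Hours: 18
Minutes: 9
Convert hours to minutes: 18 x 60 = 1080
Add remaining minutes: 1080 + 9 = 1089

1089


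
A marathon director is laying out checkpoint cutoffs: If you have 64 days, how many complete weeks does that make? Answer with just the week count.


Total days: 64
Days per week: 7
Division: 64 / 7 = 9 remainder 1
Complete weeks: 9
Remaining days: 1

9


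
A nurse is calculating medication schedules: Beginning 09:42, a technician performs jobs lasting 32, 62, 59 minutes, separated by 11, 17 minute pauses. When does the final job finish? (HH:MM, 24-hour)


Start: 09:42 = 582 min from midnight
  after task 1 (32 min): 10:14
  after break (11 min): 10:25
  after task 2 (62 min): 11:27
  after break (17 min): 11:44
  after task 3 (59 min): 12:43
Total elapsed: 181 minutes
End time: 12:43

12:43


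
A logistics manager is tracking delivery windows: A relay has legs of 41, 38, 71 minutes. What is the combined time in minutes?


Durations: 41, 38, 71
Running sum: 41
+ 38 = 79
+ 71 = 150
Total duration: 150 minutes
That is 2 hours and 30 minutes

150


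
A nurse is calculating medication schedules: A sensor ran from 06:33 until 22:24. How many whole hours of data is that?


Start: 06:33
End: 22:24
Hour difference: 22 - 6 = 16 hours
Minute difference: 24 - 33 = -9 minutes
Total minutes: 951
Complete hours: 951 / 60 = 15 (remainder 51)

15


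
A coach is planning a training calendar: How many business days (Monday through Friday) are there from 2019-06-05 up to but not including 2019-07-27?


Start: 2019-06-05 (Wednesday)
End (exclusive): 2019-07-27 (Saturday)
Total calendar days: 52
Full weeks: 52 // 7 = 7 -> 35 weekdays
Remaining 3 days starting on Wednesday:
  Wed(w), Thu(w), Fri(w) -> 3 weekdays
Total business days: 35 + 3 = 38

38


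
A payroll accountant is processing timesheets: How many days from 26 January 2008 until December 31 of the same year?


Start: January 26, 2008
End: December 31, 2008
Days left in January: 5
February: 29
March: 31
April: 30
May: 31
... plus remaining months
Sum of remaining months: 335
Total: 5 + 335 = 340

340


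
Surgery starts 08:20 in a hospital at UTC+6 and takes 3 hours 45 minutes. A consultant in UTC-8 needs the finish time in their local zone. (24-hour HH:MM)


Start: 08:20 in UTC+6
Step 1 - add duration:
  minutes: 20 + 45 = 65 (carry 1h)
  hours: 8 + 3 + 1 = 12
  end in UTC+6: 12:05
Step 2 - convert UTC+6 -> UTC-8:
  offset difference: -8 - (6) = -14 hours
  12 + (-14) = -2 -> mod 24 = 22
Result: 22:05 in UTC-8

22:05


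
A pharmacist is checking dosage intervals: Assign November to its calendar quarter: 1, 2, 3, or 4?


Month: November (month 11)
Q1: January-March (months 1-3)
Q2: April-June (months 4-6)
Q3: July-September (months 7-9)
Q4: October-December (months 10-12)
Month 11 falls in Q4

4


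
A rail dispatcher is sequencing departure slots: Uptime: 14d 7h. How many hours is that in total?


Days: 14
Extra hours: 7
Hours per day: 24
Days to hours: 14 x 24 = 336
Total: 336 + 7 = 343

343


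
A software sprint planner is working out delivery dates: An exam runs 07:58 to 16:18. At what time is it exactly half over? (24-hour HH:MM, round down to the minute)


Start time: 07:58 = 478 minutes from midnight
End time: 16:18 = 978 minutes from midnight
Sum: 478 + 978 = 1456
Midpoint: 1456 / 2 = 728 minutes
Convert: 728 / 60 = 12 hours, 8 minutes
Result: 12:08

12:08


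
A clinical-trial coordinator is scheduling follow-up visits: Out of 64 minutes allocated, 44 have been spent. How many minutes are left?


Total budget: 64 minutes
Time used: 44 minutes
Remaining: 64 - 44 = 20 minutes
Percent used: 68.8%
Percent remaining: 31.2%

20


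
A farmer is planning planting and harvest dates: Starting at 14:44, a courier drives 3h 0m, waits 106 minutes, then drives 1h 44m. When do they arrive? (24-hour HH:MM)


Depart: 14:44
Leg 1: +180 min -> 17:44
Layover: +106 min -> 19:30
Leg 2: +104 min -> 21:14
Total travel: 390 minutes = 6h 30m
Arrival: 21:14

21:14


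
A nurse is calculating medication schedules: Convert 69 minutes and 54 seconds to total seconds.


Minutes: 69
Extra seconds: 54
Seconds per minute: 60
Minutes to seconds: 69 x 60 = 4140
Total: 4140 + 54 = 4194

4194


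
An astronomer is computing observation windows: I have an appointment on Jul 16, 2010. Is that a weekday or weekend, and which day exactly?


Date: 2010-07-16
January 1, 2010 is a Friday
Day of year: 197
Offset from Jan 1: 196 days
196 mod 7 = 0
Result: Friday

Friday


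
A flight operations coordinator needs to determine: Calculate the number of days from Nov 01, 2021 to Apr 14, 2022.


Start date: 2021-11-01
End date: 2022-04-14
Nov 2021: +30 days
Dec 2021: +31 days
Jan 2022: +31 days
... (3 more months)
Total: 164 days

164


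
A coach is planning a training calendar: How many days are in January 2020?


Month: January
Year: 2020
January is a 31-day month
Total: 31 days

31


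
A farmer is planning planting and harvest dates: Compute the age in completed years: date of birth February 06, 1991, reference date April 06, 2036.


Birth: 1991-02-06
Reference: 2036-04-06
Year difference: 2036 - 1991 = 45
Has birthday (02-06) occurred by 04-06? Yes
Age in full years: 45

45


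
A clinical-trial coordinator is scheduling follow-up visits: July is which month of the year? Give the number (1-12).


Calendar month order:
6. June
7. July <--
8. August
July is month number 7

7


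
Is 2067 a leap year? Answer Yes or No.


Year: 2067
Divisible by 4? 2067 / 4 = 516.75 -> No
Not divisible by 4, so NOT a leap year

No


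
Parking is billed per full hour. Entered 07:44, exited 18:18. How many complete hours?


Start: 07:44
End: 18:18
Hour difference: 18 - 7 = 11 hours
Minute difference: 18 - 44 = -26 minutes
Total minutes: 634
Complete hours: 634 / 60 = 10 (remainder 34)

10


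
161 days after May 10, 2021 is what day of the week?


Start: 2021-05-10 (Monday)
Step 1 - find target date: add 161 days
  2021-05-10 + 161 days = 2021-10-18
Step 2 - day of week:
  161 mod 7 = 0
  Monday + 0 days -> Monday
Result: Monday (2021-10-18)

Monday


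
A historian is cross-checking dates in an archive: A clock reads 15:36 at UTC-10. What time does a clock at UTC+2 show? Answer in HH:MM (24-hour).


Local time: 15:36 at UTC-10 (offset -10h)
Target zone: UTC+2 (offset 2h)
Difference: 2 - (-10) = 12 hours
Calculation: 15 + (12) = 27
Wraparound: (27) mod 24 = 3
Result: 03:36

03:36


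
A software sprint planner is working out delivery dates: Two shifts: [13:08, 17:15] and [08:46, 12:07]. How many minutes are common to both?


Interval A: [788, 1035] minutes from midnight
Interval B: [526, 727] minutes from midnight
Overlap start = max(788, 526) = 788
Overlap end = min(1035, 727) = 727
End <= start, so the intervals do not overlap: 0 minutes

0


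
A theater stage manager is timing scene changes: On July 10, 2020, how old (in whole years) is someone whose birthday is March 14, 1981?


Birth: 1981-03-14
Reference: 2020-07-10
Year difference: 2020 - 1981 = 39
Has birthday (03-14) occurred by 07-10? Yes
Age in full years: 39

39


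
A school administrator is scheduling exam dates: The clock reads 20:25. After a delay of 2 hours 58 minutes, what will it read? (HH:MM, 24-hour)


Start time: 20:25
Adding: 2 hours 58 minutes
Minutes: 25 + 58 = 83
Minute overflow: 83 >= 60, so carry 1 hour, minutes = 23
Hours: 20 + 2 + 1 = 23
Result: 23:23

23:23


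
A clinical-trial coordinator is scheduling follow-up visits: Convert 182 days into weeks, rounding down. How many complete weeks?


Total days: 182
Days per week: 7
Division: 182 / 7 = 26 remainder 0
Complete weeks: 26
Remaining days: 0

26


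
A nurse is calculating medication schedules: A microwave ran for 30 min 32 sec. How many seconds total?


Minutes: 30
Extra seconds: 32
Seconds per minute: 60
Minutes to seconds: 30 x 60 = 1800
Total: 1800 + 32 = 1832

1832


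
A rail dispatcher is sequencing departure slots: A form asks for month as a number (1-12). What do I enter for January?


Calendar month order:
1. January <--
2. February
January is month number 1

1


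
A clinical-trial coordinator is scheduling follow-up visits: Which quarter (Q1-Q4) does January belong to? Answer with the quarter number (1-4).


Month: January (month 1)
Q1: January-March (months 1-3)
Q2: April-June (months 4-6)
Q3: July-September (months 7-9)
Q4: October-December (months 10-12)
Month 1 falls in Q1

1


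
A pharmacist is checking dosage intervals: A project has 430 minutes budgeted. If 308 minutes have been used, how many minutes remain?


Total budget: 430 minutes
Time used: 308 minutes
Remaining: 430 - 308 = 122 minutes
Percent used: 71.6%
Percent remaining: 28.4%

122


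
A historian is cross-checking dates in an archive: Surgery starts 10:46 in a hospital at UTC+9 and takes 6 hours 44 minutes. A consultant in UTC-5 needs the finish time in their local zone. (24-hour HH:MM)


Start: 10:46 in UTC+9
Step 1 - add duration:
  minutes: 46 + 44 = 90 (carry 1h)
  hours: 10 + 6 + 1 = 17
  end in UTC+9: 17:30
Step 2 - convert UTC+9 -> UTC-5:
  offset difference: -5 - (9) = -14 hours
  17 + (-14) = 3 -> mod 24 = 3
Result: 03:30 in UTC-5

03:30


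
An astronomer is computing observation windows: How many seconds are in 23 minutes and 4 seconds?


Minutes: 23
Seconds: 4
Convert minutes to seconds: 23 x 60 = 1380
Add remaining seconds: 1380 + 4 = 1384

1384


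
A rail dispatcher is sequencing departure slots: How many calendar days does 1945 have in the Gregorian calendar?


Year: 1945
Check leap year rules:
Divisible by 4? No
1945 is not a leap year
Days: 365

365


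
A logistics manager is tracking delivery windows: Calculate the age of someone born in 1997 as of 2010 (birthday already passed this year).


Birth year: 1997
Current year: 2010
Age = current year - birth year
Age = 2010 - 1997 = 13

13


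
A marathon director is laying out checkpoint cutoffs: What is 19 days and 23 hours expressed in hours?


Days: 19
Extra hours: 23
Hours per day: 24
Days to hours: 19 x 24 = 456
Total: 456 + 23 = 479

479


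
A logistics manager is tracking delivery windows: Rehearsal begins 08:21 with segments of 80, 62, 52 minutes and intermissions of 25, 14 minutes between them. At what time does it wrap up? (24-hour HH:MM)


Start: 08:21 = 501 min from midnight
  after task 1 (80 min): 09:41
  after break (25 min): 10:06
  after task 2 (62 min): 11:08
  after break (14 min): 11:22
  after task 3 (52 min): 12:14
Total elapsed: 233 minutes
End time: 12:14

12:14


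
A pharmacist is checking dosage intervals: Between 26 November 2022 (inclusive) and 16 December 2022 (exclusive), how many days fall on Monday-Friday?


Start: 2022-11-26 (Saturday)
End (exclusive): 2022-12-16 (Friday)
Total calendar days: 20
Full weeks: 20 // 7 = 2 -> 10 weekdays
Remaining 6 days starting on Saturday:
  Sat(-), Sun(-), Mon(w), Tue(w), Wed(w), Thu(w) -> 4 weekdays
Total business days: 10 + 4 = 14

14


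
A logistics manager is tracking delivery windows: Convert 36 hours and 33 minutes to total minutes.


Hours: 36
Minutes: 33
Convert hours to minutes: 36 x 60 = 2160
Add remaining minutes: 2160 + 33 = 2193

2193


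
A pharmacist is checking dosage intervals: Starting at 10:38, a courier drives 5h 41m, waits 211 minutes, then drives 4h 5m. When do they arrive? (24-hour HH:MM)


Depart: 10:38
Leg 1: +341 min -> 16:19
Layover: +211 min -> 19:50
Leg 2: +245 min -> 23:55
Total travel: 797 minutes = 13h 17m
Arrival: 23:55

23:55


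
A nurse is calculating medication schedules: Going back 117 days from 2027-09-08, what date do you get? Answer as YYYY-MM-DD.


Start: 2027-09-08
Subtracting 117 days
Days already passed in September: 8
After going back through September: 109 more days to subtract
August 2027: 31 days, 78 remaining
July 2027: 31 days, 47 remaining
June 2027: 30 days, 17 remaining
May 2027 has 31 days, need 17
Result: 2027-05-14

2027-05-14


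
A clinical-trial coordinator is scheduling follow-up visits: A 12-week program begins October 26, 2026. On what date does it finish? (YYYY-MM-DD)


Start: 2026-10-26
Weeks to add: 12
Convert to days: 12 x 7 = 84 days
Add 84 days to 2026-10-26
Result: 2027-01-18

2027-01-18


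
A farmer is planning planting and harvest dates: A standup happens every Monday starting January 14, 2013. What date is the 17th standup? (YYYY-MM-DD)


First occurrence: 2013-01-14 (occurrence 1)
Each occurrence is 7 days after the previous.
Occurrence 17 is 16 weeks after the first.
16 weeks = 112 days
2013-01-14 + 112 days = 2013-05-06

2013-05-06


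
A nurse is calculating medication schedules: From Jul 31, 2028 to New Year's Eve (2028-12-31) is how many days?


Start: July 31, 2028
End: December 31, 2028
Days left in July: 0
August: 31
September: 30
October: 31
November: 30
... plus remaining months
Sum of remaining months: 153
Total: 0 + 153 = 153

153


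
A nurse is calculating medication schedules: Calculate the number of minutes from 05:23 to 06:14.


Start time: 05:23 = 323 minutes from midnight
End time: 06:14 = 374 minutes from midnight
Difference: 374 - 323 = 51 minutes
That is 0 hours and 51 minutes

51


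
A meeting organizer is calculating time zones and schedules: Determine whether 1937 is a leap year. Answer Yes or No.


Year: 1937
Divisible by 4? 1937 / 4 = 484.25 -> No
Not divisible by 4, so NOT a leap year

No


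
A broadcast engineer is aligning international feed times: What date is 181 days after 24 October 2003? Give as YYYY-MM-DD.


Start: 2003-10-24
Adding 181 days
Days remaining in October: 7
After October: 174 days still to add
November 2003: 30 days, 144 remaining
December 2003: 31 days, 113 remaining
January 2004: 31 days, 82 remaining
February 2004: 29 days, 53 remaining
Result: 2004-04-22

2004-04-22


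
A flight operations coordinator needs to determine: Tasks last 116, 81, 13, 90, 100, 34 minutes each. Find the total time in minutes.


Durations: 116, 81, 13, 90, 100, 34
Running sum: 116
+ 81 = 197
+ 13 = 210
+ 90 = 300
+ 100 = 400
+ 34 = 434
Total duration: 434 minutes
That is 7 hours and 14 minutes

434


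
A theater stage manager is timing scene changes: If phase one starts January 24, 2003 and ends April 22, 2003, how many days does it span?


Start date: 2003-01-24
End date: 2003-04-22
Jan 2003: +8 days
Feb 2003: +28 days
Mar 2003: +31 days
Apr 2003: +21 days
Total: 88 days

88


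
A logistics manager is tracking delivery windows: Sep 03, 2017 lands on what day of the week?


Date: 2017-09-03
January 1, 2017 is a Sunday
Day of year: 246
Offset from Jan 1: 245 days
245 mod 7 = 0
Result: Sunday

Sunday


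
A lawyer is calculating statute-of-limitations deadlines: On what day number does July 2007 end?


Month: July
Year: 2007
July is a 31-day month
Total: 31 days

31


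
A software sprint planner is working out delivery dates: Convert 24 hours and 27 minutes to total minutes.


Hours: 24
Extra minutes: 27
Minutes per hour: 60
Hours to minutes: 24 x 60 = 1440
Total: 1440 + 27 = 1467

1467


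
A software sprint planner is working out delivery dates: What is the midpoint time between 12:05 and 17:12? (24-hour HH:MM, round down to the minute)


Start time: 12:05 = 725 minutes from midnight
End time: 17:12 = 1032 minutes from midnight
Sum: 725 + 1032 = 1757
Midpoint: 1757 / 2 = 878 minutes
Convert: 878 / 60 = 14 hours, 38 minutes
Result: 14:38

14:38


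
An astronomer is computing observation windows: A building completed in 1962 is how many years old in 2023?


Birth year: 1962
Current year: 2023
Age = current year - birth year
Age = 2023 - 1962 = 61

61


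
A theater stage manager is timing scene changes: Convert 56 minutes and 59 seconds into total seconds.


Minutes: 56
Seconds: 59
Convert minutes to seconds: 56 x 60 = 3360
Add remaining seconds: 3360 + 59 = 3419

3419


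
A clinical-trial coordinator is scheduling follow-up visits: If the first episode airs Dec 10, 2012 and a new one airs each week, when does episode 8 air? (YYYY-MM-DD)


First occurrence: 2012-12-10 (occurrence 1)
Each occurrence is 7 days after the previous.
Occurrence 8 is 7 weeks after the first.
7 weeks = 49 days
2012-12-10 + 49 days = 2013-01-28

2013-01-28


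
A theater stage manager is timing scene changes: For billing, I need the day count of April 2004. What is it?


Month: April
Year: 2004
April is a 30-day month
Total: 30 days

30


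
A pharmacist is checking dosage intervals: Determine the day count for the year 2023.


Year: 2023
Check leap year rules:
Divisible by 4? No
2023 is not a leap year
Days: 365

365


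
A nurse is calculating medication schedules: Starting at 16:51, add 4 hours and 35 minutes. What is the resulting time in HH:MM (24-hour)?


Start time: 16:51
Adding: 4 hours 35 minutes
Minutes: 51 + 35 = 86
Minute overflow: 86 >= 60, so carry 1 hour, minutes = 26
Hours: 16 + 4 + 1 = 21
Result: 21:26

21:26


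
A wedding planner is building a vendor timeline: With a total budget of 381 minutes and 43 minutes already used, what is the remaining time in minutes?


Total budget: 381 minutes
Time used: 43 minutes
Remaining: 381 - 43 = 338 minutes
Percent used: 11.3%
Percent remaining: 88.7%

338


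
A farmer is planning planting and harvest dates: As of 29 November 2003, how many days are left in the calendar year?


Start: November 29, 2003
End: December 31, 2003
Days left in November: 1
December: 31
Sum of remaining months: 31
Total: 1 + 31 = 32

32


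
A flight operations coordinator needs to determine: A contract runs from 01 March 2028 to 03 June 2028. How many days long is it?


Start date: 2028-03-01
End date: 2028-06-03
Mar 2028: +31 days
Apr 2028: +30 days
May 2028: +31 days
Jun 2028: +2 days
Total: 94 days

94


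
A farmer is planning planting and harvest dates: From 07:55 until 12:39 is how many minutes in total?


Start time: 07:55 = 475 minutes from midnight
End time: 12:39 = 759 minutes from midnight
Difference: 759 - 475 = 284 minutes
That is 4 hours and 44 minutes

284


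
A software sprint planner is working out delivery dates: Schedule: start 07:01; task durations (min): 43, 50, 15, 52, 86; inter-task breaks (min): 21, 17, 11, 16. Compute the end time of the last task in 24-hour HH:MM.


Start: 07:01 = 421 min from midnight
  after task 1 (43 min): 07:44
  after break (21 min): 08:05
  after task 2 (50 min): 08:55
  after break (17 min): 09:12
  after task 3 (15 min): 09:27
  after break (11 min): 09:38
  after task 4 (52 min): 10:30
  after break (16 min): 10:46
  after task 5 (86 min): 12:12
Total elapsed: 311 minutes
End time: 12:12

12:12


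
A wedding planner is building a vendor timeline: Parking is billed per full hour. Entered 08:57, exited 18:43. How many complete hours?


Start: 08:57
End: 18:43
Hour difference: 18 - 8 = 10 hours
Minute difference: 43 - 57 = -14 minutes
Total minutes: 586
Complete hours: 586 / 60 = 9 (remainder 46)

9


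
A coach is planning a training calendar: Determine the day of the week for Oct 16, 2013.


Date: 2013-10-16
January 1, 2013 is a Tuesday
Day of year: 289
Offset from Jan 1: 288 days
288 mod 7 = 1
Result: Wednesday

Wednesday


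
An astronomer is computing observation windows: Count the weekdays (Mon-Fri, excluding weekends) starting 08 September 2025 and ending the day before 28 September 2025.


Start: 2025-09-08 (Monday)
End (exclusive): 2025-09-28 (Sunday)
Total calendar days: 20
Full weeks: 20 // 7 = 2 -> 10 weekdays
Remaining 6 days starting on Monday:
  Mon(w), Tue(w), Wed(w), Thu(w), Fri(w), Sat(-) -> 5 weekdays
Total business days: 10 + 5 = 15

15


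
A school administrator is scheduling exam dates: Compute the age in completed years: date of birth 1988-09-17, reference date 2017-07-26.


Birth: 1988-09-17
Reference: 2017-07-26
Year difference: 2017 - 1988 = 29
Has birthday (09-17) occurred by 07-26? No
Birthday not yet reached this year -> subtract 1
Age in full years: 28

28


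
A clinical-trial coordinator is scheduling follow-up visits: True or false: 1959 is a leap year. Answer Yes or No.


Year: 1959
Divisible by 4? 1959 / 4 = 489.75 -> No
Not divisible by 4, so NOT a leap year

No


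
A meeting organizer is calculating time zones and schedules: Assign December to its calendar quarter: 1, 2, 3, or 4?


Month: December (month 12)
Q1: January-March (months 1-3)
Q2: April-June (months 4-6)
Q3: July-September (months 7-9)
Q4: October-December (months 10-12)
Month 12 falls in Q4

4


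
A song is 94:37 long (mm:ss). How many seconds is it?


Minutes: 94
Extra seconds: 37
Seconds per minute: 60
Minutes to seconds: 94 x 60 = 5640
Total: 5640 + 37 = 5677

5677


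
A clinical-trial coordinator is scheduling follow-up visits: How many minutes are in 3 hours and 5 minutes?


Hours: 3
Extra minutes: 5
Minutes per hour: 60
Hours to minutes: 3 x 60 = 180
Total: 180 + 5 = 185

185


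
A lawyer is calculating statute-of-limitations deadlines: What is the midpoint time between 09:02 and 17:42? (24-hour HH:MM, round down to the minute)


Start time: 09:02 = 542 minutes from midnight
End time: 17:42 = 1062 minutes from midnight
Sum: 542 + 1062 = 1604
Midpoint: 1604 / 2 = 802 minutes
Convert: 802 / 60 = 13 hours, 22 minutes
Result: 13:22

13:22


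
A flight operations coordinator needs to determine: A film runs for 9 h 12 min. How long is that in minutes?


Hours: 9
Minutes: 12
Convert hours to minutes: 9 x 60 = 540
Add remaining minutes: 540 + 12 = 552

552


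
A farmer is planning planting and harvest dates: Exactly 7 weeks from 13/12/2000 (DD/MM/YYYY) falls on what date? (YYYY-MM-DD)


Start: 2000-12-13
Weeks to add: 7
Convert to days: 7 x 7 = 49 days
Add 49 days to 2000-12-13
Result: 2001-01-31

2001-01-31


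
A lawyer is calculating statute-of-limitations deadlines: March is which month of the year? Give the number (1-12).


Calendar month order:
2. February
3. March <--
4. April
March is month number 3

3


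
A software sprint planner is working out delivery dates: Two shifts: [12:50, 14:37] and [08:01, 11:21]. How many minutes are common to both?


Interval A: [770, 877] minutes from midnight
Interval B: [481, 681] minutes from midnight
Overlap start = max(770, 481) = 770
Overlap end = min(877, 681) = 681
End <= start, so the intervals do not overlap: 0 minutes

0


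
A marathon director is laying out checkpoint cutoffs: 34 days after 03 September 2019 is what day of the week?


Start: 2019-09-03 (Tuesday)
Step 1 - find target date: add 34 days
  2019-09-03 + 34 days = 2019-10-07
Step 2 - day of week:
  34 mod 7 = 6
  Tuesday + 6 days -> Monday
Result: Monday (2019-10-07)

Monday
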